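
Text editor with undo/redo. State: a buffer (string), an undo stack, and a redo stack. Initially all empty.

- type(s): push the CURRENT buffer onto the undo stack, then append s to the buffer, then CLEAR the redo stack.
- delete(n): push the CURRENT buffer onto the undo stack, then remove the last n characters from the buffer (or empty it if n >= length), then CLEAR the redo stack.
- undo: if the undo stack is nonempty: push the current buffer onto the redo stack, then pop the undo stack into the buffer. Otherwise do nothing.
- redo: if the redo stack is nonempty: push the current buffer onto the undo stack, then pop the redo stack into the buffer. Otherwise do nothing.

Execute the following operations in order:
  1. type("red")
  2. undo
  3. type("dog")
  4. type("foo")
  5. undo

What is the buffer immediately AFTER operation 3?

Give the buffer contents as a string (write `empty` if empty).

After op 1 (type): buf='red' undo_depth=1 redo_depth=0
After op 2 (undo): buf='(empty)' undo_depth=0 redo_depth=1
After op 3 (type): buf='dog' undo_depth=1 redo_depth=0

Answer: dog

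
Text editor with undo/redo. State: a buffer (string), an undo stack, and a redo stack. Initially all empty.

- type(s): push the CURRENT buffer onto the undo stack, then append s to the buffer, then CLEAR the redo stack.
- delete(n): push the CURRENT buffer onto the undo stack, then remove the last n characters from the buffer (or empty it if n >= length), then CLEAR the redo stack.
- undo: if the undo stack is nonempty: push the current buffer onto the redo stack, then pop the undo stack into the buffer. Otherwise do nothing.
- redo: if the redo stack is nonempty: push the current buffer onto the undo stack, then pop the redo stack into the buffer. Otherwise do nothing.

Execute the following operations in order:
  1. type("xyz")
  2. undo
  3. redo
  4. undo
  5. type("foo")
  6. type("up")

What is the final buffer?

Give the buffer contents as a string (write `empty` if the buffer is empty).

After op 1 (type): buf='xyz' undo_depth=1 redo_depth=0
After op 2 (undo): buf='(empty)' undo_depth=0 redo_depth=1
After op 3 (redo): buf='xyz' undo_depth=1 redo_depth=0
After op 4 (undo): buf='(empty)' undo_depth=0 redo_depth=1
After op 5 (type): buf='foo' undo_depth=1 redo_depth=0
After op 6 (type): buf='fooup' undo_depth=2 redo_depth=0

Answer: fooup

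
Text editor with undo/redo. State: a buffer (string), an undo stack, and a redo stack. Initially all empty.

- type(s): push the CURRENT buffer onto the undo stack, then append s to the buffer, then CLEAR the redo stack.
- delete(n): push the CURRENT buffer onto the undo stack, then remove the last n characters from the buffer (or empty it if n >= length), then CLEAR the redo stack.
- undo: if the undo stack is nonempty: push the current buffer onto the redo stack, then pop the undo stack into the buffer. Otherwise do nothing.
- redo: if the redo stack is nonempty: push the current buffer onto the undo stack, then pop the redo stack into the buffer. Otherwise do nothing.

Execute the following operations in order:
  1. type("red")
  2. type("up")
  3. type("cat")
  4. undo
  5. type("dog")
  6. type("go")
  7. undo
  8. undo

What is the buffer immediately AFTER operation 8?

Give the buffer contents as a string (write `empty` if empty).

Answer: redup

Derivation:
After op 1 (type): buf='red' undo_depth=1 redo_depth=0
After op 2 (type): buf='redup' undo_depth=2 redo_depth=0
After op 3 (type): buf='redupcat' undo_depth=3 redo_depth=0
After op 4 (undo): buf='redup' undo_depth=2 redo_depth=1
After op 5 (type): buf='redupdog' undo_depth=3 redo_depth=0
After op 6 (type): buf='redupdoggo' undo_depth=4 redo_depth=0
After op 7 (undo): buf='redupdog' undo_depth=3 redo_depth=1
After op 8 (undo): buf='redup' undo_depth=2 redo_depth=2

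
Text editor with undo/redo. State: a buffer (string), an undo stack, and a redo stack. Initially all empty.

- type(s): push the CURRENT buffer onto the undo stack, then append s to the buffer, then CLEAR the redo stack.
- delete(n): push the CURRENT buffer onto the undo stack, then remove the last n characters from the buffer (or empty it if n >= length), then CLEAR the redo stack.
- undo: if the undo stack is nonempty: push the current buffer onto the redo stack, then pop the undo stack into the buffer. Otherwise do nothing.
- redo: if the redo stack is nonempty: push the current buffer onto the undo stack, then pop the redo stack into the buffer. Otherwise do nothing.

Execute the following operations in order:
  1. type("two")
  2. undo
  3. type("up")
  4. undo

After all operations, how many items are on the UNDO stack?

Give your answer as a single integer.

Answer: 0

Derivation:
After op 1 (type): buf='two' undo_depth=1 redo_depth=0
After op 2 (undo): buf='(empty)' undo_depth=0 redo_depth=1
After op 3 (type): buf='up' undo_depth=1 redo_depth=0
After op 4 (undo): buf='(empty)' undo_depth=0 redo_depth=1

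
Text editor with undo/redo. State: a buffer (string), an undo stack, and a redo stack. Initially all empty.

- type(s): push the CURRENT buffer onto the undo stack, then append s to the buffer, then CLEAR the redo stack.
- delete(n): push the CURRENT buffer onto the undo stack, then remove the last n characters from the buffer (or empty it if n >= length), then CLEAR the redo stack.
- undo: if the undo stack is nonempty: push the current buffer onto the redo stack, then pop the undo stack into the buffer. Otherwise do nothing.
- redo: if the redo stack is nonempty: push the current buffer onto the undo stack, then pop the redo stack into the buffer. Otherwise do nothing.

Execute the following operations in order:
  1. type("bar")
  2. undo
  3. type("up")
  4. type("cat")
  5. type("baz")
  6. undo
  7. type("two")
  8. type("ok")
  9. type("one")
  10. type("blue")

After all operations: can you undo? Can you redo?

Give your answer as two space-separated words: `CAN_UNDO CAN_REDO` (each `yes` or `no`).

Answer: yes no

Derivation:
After op 1 (type): buf='bar' undo_depth=1 redo_depth=0
After op 2 (undo): buf='(empty)' undo_depth=0 redo_depth=1
After op 3 (type): buf='up' undo_depth=1 redo_depth=0
After op 4 (type): buf='upcat' undo_depth=2 redo_depth=0
After op 5 (type): buf='upcatbaz' undo_depth=3 redo_depth=0
After op 6 (undo): buf='upcat' undo_depth=2 redo_depth=1
After op 7 (type): buf='upcattwo' undo_depth=3 redo_depth=0
After op 8 (type): buf='upcattwook' undo_depth=4 redo_depth=0
After op 9 (type): buf='upcattwookone' undo_depth=5 redo_depth=0
After op 10 (type): buf='upcattwookoneblue' undo_depth=6 redo_depth=0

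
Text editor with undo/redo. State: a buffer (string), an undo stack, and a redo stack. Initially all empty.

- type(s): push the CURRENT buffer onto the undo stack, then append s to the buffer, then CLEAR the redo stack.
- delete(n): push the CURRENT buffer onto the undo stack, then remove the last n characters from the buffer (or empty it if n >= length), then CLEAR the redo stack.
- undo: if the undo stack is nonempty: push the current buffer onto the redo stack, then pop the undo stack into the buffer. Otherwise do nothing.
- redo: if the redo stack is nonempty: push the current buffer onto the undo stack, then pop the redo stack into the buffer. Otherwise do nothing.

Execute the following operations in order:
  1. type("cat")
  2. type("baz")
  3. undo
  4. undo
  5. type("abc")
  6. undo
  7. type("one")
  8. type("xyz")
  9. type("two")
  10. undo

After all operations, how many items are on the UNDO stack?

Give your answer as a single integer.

Answer: 2

Derivation:
After op 1 (type): buf='cat' undo_depth=1 redo_depth=0
After op 2 (type): buf='catbaz' undo_depth=2 redo_depth=0
After op 3 (undo): buf='cat' undo_depth=1 redo_depth=1
After op 4 (undo): buf='(empty)' undo_depth=0 redo_depth=2
After op 5 (type): buf='abc' undo_depth=1 redo_depth=0
After op 6 (undo): buf='(empty)' undo_depth=0 redo_depth=1
After op 7 (type): buf='one' undo_depth=1 redo_depth=0
After op 8 (type): buf='onexyz' undo_depth=2 redo_depth=0
After op 9 (type): buf='onexyztwo' undo_depth=3 redo_depth=0
After op 10 (undo): buf='onexyz' undo_depth=2 redo_depth=1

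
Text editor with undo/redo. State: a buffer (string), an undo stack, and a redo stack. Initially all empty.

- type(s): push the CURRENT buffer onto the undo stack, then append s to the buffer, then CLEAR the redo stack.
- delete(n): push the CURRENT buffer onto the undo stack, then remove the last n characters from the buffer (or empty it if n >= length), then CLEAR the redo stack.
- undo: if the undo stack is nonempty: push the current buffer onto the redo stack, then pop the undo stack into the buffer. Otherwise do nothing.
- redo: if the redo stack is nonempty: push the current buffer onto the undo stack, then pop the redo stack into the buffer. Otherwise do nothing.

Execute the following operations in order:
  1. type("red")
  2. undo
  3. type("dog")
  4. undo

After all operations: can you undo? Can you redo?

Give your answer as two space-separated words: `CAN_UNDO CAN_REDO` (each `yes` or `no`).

After op 1 (type): buf='red' undo_depth=1 redo_depth=0
After op 2 (undo): buf='(empty)' undo_depth=0 redo_depth=1
After op 3 (type): buf='dog' undo_depth=1 redo_depth=0
After op 4 (undo): buf='(empty)' undo_depth=0 redo_depth=1

Answer: no yes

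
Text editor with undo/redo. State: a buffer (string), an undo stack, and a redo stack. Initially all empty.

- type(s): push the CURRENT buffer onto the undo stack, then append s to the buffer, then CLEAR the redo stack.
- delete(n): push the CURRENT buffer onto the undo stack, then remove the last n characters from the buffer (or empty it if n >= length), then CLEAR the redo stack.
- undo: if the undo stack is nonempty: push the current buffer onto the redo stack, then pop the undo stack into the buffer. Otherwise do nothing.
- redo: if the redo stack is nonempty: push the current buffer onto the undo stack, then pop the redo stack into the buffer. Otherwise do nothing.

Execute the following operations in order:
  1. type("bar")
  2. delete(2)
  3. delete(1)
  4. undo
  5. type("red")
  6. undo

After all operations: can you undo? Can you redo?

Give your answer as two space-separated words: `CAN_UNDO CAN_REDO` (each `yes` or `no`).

After op 1 (type): buf='bar' undo_depth=1 redo_depth=0
After op 2 (delete): buf='b' undo_depth=2 redo_depth=0
After op 3 (delete): buf='(empty)' undo_depth=3 redo_depth=0
After op 4 (undo): buf='b' undo_depth=2 redo_depth=1
After op 5 (type): buf='bred' undo_depth=3 redo_depth=0
After op 6 (undo): buf='b' undo_depth=2 redo_depth=1

Answer: yes yes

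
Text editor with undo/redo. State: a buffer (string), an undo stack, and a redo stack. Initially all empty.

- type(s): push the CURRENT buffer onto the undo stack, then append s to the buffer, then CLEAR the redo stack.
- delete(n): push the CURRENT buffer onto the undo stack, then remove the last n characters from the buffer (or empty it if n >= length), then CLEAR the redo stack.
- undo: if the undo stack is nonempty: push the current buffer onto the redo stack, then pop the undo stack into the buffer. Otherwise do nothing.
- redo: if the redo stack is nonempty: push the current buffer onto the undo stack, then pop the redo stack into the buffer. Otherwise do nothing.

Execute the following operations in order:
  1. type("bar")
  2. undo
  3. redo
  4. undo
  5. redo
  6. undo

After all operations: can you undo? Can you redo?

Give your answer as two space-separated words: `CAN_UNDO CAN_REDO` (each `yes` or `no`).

After op 1 (type): buf='bar' undo_depth=1 redo_depth=0
After op 2 (undo): buf='(empty)' undo_depth=0 redo_depth=1
After op 3 (redo): buf='bar' undo_depth=1 redo_depth=0
After op 4 (undo): buf='(empty)' undo_depth=0 redo_depth=1
After op 5 (redo): buf='bar' undo_depth=1 redo_depth=0
After op 6 (undo): buf='(empty)' undo_depth=0 redo_depth=1

Answer: no yes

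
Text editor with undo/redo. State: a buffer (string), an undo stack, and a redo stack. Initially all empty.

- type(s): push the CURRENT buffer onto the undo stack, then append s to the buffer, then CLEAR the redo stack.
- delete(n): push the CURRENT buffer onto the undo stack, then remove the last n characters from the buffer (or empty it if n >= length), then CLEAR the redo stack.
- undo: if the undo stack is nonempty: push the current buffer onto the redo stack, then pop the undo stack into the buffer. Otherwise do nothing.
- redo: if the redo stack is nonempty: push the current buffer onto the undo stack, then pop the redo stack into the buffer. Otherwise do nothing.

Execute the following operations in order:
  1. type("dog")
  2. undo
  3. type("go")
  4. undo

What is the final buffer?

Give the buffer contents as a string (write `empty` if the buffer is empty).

Answer: empty

Derivation:
After op 1 (type): buf='dog' undo_depth=1 redo_depth=0
After op 2 (undo): buf='(empty)' undo_depth=0 redo_depth=1
After op 3 (type): buf='go' undo_depth=1 redo_depth=0
After op 4 (undo): buf='(empty)' undo_depth=0 redo_depth=1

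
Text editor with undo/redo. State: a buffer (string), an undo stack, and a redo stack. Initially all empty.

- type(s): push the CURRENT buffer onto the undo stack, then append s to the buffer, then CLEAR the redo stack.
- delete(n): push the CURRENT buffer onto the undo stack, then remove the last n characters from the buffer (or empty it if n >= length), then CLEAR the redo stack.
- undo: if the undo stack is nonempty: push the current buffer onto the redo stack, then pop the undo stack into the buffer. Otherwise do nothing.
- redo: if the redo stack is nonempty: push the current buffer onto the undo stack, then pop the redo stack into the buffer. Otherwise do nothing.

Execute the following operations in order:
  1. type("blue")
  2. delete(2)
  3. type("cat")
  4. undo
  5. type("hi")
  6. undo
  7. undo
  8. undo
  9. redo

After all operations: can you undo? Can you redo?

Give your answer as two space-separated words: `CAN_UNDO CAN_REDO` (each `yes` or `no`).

Answer: yes yes

Derivation:
After op 1 (type): buf='blue' undo_depth=1 redo_depth=0
After op 2 (delete): buf='bl' undo_depth=2 redo_depth=0
After op 3 (type): buf='blcat' undo_depth=3 redo_depth=0
After op 4 (undo): buf='bl' undo_depth=2 redo_depth=1
After op 5 (type): buf='blhi' undo_depth=3 redo_depth=0
After op 6 (undo): buf='bl' undo_depth=2 redo_depth=1
After op 7 (undo): buf='blue' undo_depth=1 redo_depth=2
After op 8 (undo): buf='(empty)' undo_depth=0 redo_depth=3
After op 9 (redo): buf='blue' undo_depth=1 redo_depth=2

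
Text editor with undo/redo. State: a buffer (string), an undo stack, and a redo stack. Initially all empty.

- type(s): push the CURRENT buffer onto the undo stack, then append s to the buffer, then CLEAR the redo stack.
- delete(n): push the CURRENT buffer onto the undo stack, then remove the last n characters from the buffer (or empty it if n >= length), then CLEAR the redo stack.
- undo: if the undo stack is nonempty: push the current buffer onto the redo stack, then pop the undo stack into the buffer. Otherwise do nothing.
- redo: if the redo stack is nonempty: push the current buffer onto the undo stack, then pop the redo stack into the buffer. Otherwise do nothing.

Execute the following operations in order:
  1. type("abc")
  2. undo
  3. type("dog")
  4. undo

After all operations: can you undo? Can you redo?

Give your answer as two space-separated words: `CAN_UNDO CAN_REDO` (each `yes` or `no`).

Answer: no yes

Derivation:
After op 1 (type): buf='abc' undo_depth=1 redo_depth=0
After op 2 (undo): buf='(empty)' undo_depth=0 redo_depth=1
After op 3 (type): buf='dog' undo_depth=1 redo_depth=0
After op 4 (undo): buf='(empty)' undo_depth=0 redo_depth=1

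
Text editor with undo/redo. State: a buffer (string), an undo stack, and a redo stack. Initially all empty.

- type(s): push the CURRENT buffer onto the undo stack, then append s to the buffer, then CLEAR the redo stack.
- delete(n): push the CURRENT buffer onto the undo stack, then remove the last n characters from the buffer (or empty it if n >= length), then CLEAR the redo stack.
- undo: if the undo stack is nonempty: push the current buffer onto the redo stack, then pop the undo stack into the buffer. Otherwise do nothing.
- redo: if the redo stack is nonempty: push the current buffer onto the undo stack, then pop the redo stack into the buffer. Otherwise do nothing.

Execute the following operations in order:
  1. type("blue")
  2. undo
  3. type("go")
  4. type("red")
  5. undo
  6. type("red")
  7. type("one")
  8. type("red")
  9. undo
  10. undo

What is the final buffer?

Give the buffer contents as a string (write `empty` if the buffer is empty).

After op 1 (type): buf='blue' undo_depth=1 redo_depth=0
After op 2 (undo): buf='(empty)' undo_depth=0 redo_depth=1
After op 3 (type): buf='go' undo_depth=1 redo_depth=0
After op 4 (type): buf='gored' undo_depth=2 redo_depth=0
After op 5 (undo): buf='go' undo_depth=1 redo_depth=1
After op 6 (type): buf='gored' undo_depth=2 redo_depth=0
After op 7 (type): buf='goredone' undo_depth=3 redo_depth=0
After op 8 (type): buf='goredonered' undo_depth=4 redo_depth=0
After op 9 (undo): buf='goredone' undo_depth=3 redo_depth=1
After op 10 (undo): buf='gored' undo_depth=2 redo_depth=2

Answer: gored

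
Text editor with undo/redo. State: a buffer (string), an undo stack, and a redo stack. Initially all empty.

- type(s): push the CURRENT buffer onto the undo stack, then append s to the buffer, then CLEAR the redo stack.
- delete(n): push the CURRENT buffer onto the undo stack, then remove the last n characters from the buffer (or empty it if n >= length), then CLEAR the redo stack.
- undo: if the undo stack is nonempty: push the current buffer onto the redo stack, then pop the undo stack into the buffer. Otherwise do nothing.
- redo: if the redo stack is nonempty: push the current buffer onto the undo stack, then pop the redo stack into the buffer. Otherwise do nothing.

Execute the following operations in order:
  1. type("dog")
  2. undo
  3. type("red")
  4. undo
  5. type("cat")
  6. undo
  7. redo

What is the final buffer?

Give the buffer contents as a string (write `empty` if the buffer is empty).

Answer: cat

Derivation:
After op 1 (type): buf='dog' undo_depth=1 redo_depth=0
After op 2 (undo): buf='(empty)' undo_depth=0 redo_depth=1
After op 3 (type): buf='red' undo_depth=1 redo_depth=0
After op 4 (undo): buf='(empty)' undo_depth=0 redo_depth=1
After op 5 (type): buf='cat' undo_depth=1 redo_depth=0
After op 6 (undo): buf='(empty)' undo_depth=0 redo_depth=1
After op 7 (redo): buf='cat' undo_depth=1 redo_depth=0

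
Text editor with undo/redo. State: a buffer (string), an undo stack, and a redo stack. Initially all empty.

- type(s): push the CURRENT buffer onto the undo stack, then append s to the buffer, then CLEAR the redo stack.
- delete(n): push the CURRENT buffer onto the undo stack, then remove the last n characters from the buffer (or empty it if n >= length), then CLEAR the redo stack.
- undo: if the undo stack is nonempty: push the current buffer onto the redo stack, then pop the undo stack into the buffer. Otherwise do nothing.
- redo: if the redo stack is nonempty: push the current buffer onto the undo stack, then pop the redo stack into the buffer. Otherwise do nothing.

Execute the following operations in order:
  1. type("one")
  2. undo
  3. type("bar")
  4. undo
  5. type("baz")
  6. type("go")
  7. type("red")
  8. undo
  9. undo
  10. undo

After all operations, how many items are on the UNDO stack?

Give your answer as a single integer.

Answer: 0

Derivation:
After op 1 (type): buf='one' undo_depth=1 redo_depth=0
After op 2 (undo): buf='(empty)' undo_depth=0 redo_depth=1
After op 3 (type): buf='bar' undo_depth=1 redo_depth=0
After op 4 (undo): buf='(empty)' undo_depth=0 redo_depth=1
After op 5 (type): buf='baz' undo_depth=1 redo_depth=0
After op 6 (type): buf='bazgo' undo_depth=2 redo_depth=0
After op 7 (type): buf='bazgored' undo_depth=3 redo_depth=0
After op 8 (undo): buf='bazgo' undo_depth=2 redo_depth=1
After op 9 (undo): buf='baz' undo_depth=1 redo_depth=2
After op 10 (undo): buf='(empty)' undo_depth=0 redo_depth=3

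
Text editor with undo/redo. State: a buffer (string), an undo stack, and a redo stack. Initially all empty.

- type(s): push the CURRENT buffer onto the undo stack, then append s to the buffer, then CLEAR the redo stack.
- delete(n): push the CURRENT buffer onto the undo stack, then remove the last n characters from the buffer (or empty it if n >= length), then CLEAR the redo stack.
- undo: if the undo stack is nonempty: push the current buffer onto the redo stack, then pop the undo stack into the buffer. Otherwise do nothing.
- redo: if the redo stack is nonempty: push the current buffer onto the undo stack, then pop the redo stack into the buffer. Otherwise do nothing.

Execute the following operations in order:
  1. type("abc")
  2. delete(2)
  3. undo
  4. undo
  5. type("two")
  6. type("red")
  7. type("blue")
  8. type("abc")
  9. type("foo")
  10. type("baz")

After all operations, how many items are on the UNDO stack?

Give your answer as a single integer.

Answer: 6

Derivation:
After op 1 (type): buf='abc' undo_depth=1 redo_depth=0
After op 2 (delete): buf='a' undo_depth=2 redo_depth=0
After op 3 (undo): buf='abc' undo_depth=1 redo_depth=1
After op 4 (undo): buf='(empty)' undo_depth=0 redo_depth=2
After op 5 (type): buf='two' undo_depth=1 redo_depth=0
After op 6 (type): buf='twored' undo_depth=2 redo_depth=0
After op 7 (type): buf='tworedblue' undo_depth=3 redo_depth=0
After op 8 (type): buf='tworedblueabc' undo_depth=4 redo_depth=0
After op 9 (type): buf='tworedblueabcfoo' undo_depth=5 redo_depth=0
After op 10 (type): buf='tworedblueabcfoobaz' undo_depth=6 redo_depth=0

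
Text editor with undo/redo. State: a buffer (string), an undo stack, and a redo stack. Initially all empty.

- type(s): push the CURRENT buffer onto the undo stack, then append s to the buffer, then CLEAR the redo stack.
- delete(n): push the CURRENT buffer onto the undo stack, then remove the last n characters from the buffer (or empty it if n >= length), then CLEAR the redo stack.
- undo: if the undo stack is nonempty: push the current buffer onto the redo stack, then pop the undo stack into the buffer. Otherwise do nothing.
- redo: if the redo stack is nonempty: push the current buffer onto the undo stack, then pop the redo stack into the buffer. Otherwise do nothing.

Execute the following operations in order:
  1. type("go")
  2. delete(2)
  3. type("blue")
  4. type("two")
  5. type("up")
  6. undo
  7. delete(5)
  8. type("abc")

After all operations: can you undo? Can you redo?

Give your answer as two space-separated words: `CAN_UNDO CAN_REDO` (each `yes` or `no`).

After op 1 (type): buf='go' undo_depth=1 redo_depth=0
After op 2 (delete): buf='(empty)' undo_depth=2 redo_depth=0
After op 3 (type): buf='blue' undo_depth=3 redo_depth=0
After op 4 (type): buf='bluetwo' undo_depth=4 redo_depth=0
After op 5 (type): buf='bluetwoup' undo_depth=5 redo_depth=0
After op 6 (undo): buf='bluetwo' undo_depth=4 redo_depth=1
After op 7 (delete): buf='bl' undo_depth=5 redo_depth=0
After op 8 (type): buf='blabc' undo_depth=6 redo_depth=0

Answer: yes no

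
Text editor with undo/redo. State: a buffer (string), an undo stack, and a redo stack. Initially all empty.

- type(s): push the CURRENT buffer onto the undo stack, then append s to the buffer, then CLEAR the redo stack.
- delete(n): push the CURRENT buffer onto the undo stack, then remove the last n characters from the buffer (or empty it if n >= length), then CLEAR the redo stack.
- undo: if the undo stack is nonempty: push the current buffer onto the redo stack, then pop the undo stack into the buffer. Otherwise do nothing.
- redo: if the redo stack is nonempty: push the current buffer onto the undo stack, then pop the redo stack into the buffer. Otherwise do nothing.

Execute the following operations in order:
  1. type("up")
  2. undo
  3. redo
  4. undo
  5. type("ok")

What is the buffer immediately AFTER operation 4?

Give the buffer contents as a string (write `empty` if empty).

Answer: empty

Derivation:
After op 1 (type): buf='up' undo_depth=1 redo_depth=0
After op 2 (undo): buf='(empty)' undo_depth=0 redo_depth=1
After op 3 (redo): buf='up' undo_depth=1 redo_depth=0
After op 4 (undo): buf='(empty)' undo_depth=0 redo_depth=1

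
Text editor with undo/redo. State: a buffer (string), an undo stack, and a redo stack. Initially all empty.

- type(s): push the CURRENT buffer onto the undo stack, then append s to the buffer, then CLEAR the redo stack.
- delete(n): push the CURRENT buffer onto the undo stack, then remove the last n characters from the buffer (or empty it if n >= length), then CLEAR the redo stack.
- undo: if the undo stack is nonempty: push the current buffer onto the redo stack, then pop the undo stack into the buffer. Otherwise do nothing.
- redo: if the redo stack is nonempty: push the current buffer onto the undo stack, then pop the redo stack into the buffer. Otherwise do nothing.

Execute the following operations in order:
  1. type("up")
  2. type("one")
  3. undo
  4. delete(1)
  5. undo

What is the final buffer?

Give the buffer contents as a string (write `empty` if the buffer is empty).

Answer: up

Derivation:
After op 1 (type): buf='up' undo_depth=1 redo_depth=0
After op 2 (type): buf='upone' undo_depth=2 redo_depth=0
After op 3 (undo): buf='up' undo_depth=1 redo_depth=1
After op 4 (delete): buf='u' undo_depth=2 redo_depth=0
After op 5 (undo): buf='up' undo_depth=1 redo_depth=1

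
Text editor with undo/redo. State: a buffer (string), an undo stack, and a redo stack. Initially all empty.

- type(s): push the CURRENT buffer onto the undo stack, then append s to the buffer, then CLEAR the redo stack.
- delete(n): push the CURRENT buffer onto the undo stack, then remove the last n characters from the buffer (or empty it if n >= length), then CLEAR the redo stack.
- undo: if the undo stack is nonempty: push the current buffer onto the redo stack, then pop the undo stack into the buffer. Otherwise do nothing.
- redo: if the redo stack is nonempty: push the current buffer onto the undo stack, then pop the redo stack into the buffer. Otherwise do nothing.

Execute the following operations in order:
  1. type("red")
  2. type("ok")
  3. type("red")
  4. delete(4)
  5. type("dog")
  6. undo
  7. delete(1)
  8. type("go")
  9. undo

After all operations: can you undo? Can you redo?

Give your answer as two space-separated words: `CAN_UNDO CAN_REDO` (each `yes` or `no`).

Answer: yes yes

Derivation:
After op 1 (type): buf='red' undo_depth=1 redo_depth=0
After op 2 (type): buf='redok' undo_depth=2 redo_depth=0
After op 3 (type): buf='redokred' undo_depth=3 redo_depth=0
After op 4 (delete): buf='redo' undo_depth=4 redo_depth=0
After op 5 (type): buf='redodog' undo_depth=5 redo_depth=0
After op 6 (undo): buf='redo' undo_depth=4 redo_depth=1
After op 7 (delete): buf='red' undo_depth=5 redo_depth=0
After op 8 (type): buf='redgo' undo_depth=6 redo_depth=0
After op 9 (undo): buf='red' undo_depth=5 redo_depth=1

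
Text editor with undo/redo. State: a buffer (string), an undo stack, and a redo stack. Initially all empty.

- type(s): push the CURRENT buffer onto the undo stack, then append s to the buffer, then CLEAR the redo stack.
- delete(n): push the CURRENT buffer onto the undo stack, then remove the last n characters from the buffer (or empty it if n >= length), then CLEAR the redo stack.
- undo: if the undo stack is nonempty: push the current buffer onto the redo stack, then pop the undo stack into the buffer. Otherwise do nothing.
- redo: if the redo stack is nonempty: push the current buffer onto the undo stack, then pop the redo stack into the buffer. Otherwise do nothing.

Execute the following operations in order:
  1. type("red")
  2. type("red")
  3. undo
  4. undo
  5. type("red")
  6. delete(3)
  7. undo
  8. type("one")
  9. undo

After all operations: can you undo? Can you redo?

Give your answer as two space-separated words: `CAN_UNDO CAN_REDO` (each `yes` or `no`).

Answer: yes yes

Derivation:
After op 1 (type): buf='red' undo_depth=1 redo_depth=0
After op 2 (type): buf='redred' undo_depth=2 redo_depth=0
After op 3 (undo): buf='red' undo_depth=1 redo_depth=1
After op 4 (undo): buf='(empty)' undo_depth=0 redo_depth=2
After op 5 (type): buf='red' undo_depth=1 redo_depth=0
After op 6 (delete): buf='(empty)' undo_depth=2 redo_depth=0
After op 7 (undo): buf='red' undo_depth=1 redo_depth=1
After op 8 (type): buf='redone' undo_depth=2 redo_depth=0
After op 9 (undo): buf='red' undo_depth=1 redo_depth=1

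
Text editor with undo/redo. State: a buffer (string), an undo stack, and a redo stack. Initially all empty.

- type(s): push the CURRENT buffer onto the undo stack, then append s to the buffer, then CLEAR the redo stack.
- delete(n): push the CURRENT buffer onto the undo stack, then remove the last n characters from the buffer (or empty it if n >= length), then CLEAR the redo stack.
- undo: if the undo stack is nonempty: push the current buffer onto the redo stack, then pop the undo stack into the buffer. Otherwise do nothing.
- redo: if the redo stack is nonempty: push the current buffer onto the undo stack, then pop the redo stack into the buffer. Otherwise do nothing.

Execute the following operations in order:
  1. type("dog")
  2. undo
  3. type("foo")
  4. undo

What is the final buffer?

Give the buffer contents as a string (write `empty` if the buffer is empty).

After op 1 (type): buf='dog' undo_depth=1 redo_depth=0
After op 2 (undo): buf='(empty)' undo_depth=0 redo_depth=1
After op 3 (type): buf='foo' undo_depth=1 redo_depth=0
After op 4 (undo): buf='(empty)' undo_depth=0 redo_depth=1

Answer: empty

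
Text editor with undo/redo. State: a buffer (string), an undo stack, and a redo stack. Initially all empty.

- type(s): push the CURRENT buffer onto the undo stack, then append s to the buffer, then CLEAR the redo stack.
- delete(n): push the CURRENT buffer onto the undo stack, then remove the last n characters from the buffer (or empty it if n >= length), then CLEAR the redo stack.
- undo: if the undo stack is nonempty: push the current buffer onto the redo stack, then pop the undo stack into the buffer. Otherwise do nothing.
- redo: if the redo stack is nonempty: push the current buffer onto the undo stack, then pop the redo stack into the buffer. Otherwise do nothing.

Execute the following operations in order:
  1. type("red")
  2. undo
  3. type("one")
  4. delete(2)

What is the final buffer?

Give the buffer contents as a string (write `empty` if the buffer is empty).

Answer: o

Derivation:
After op 1 (type): buf='red' undo_depth=1 redo_depth=0
After op 2 (undo): buf='(empty)' undo_depth=0 redo_depth=1
After op 3 (type): buf='one' undo_depth=1 redo_depth=0
After op 4 (delete): buf='o' undo_depth=2 redo_depth=0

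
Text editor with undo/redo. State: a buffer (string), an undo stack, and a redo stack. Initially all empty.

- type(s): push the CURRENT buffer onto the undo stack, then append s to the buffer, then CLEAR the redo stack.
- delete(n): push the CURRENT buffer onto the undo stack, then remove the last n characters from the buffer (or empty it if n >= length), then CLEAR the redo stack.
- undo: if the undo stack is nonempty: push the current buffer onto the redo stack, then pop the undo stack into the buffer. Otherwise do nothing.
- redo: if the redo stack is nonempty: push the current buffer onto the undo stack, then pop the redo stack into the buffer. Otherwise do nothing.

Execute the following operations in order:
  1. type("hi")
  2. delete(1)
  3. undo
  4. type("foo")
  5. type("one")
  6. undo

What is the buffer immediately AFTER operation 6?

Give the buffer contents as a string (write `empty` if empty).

After op 1 (type): buf='hi' undo_depth=1 redo_depth=0
After op 2 (delete): buf='h' undo_depth=2 redo_depth=0
After op 3 (undo): buf='hi' undo_depth=1 redo_depth=1
After op 4 (type): buf='hifoo' undo_depth=2 redo_depth=0
After op 5 (type): buf='hifooone' undo_depth=3 redo_depth=0
After op 6 (undo): buf='hifoo' undo_depth=2 redo_depth=1

Answer: hifoo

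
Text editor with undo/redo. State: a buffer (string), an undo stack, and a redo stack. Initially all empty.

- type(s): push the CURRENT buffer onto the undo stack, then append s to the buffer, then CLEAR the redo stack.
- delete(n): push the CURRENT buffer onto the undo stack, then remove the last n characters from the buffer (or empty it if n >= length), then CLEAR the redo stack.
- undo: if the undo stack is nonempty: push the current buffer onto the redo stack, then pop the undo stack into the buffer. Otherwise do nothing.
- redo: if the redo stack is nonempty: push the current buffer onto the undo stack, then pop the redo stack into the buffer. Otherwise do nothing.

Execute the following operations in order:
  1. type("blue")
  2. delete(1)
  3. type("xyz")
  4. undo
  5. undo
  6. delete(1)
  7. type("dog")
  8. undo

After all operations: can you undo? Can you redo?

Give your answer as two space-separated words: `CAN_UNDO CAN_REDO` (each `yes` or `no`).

After op 1 (type): buf='blue' undo_depth=1 redo_depth=0
After op 2 (delete): buf='blu' undo_depth=2 redo_depth=0
After op 3 (type): buf='bluxyz' undo_depth=3 redo_depth=0
After op 4 (undo): buf='blu' undo_depth=2 redo_depth=1
After op 5 (undo): buf='blue' undo_depth=1 redo_depth=2
After op 6 (delete): buf='blu' undo_depth=2 redo_depth=0
After op 7 (type): buf='bludog' undo_depth=3 redo_depth=0
After op 8 (undo): buf='blu' undo_depth=2 redo_depth=1

Answer: yes yes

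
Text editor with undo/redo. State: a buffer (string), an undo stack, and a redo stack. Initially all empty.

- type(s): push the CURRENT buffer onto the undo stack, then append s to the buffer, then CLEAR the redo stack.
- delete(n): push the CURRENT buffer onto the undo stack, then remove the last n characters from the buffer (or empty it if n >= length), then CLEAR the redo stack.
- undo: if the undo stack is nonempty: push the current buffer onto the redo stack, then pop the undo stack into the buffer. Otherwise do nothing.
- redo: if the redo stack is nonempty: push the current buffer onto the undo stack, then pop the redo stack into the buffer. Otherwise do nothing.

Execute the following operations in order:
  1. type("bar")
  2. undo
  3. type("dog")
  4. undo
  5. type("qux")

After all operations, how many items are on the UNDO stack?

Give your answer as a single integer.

After op 1 (type): buf='bar' undo_depth=1 redo_depth=0
After op 2 (undo): buf='(empty)' undo_depth=0 redo_depth=1
After op 3 (type): buf='dog' undo_depth=1 redo_depth=0
After op 4 (undo): buf='(empty)' undo_depth=0 redo_depth=1
After op 5 (type): buf='qux' undo_depth=1 redo_depth=0

Answer: 1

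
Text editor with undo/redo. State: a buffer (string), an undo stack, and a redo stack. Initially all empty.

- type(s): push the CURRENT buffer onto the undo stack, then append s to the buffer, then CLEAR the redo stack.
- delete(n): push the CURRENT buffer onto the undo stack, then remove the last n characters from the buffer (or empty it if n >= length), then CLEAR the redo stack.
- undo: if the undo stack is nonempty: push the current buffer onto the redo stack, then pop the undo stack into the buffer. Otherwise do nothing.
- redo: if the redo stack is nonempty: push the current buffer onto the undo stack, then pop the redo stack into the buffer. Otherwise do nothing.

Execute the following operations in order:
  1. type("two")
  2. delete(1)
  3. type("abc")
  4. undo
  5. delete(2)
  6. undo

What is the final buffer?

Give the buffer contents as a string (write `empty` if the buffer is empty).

Answer: tw

Derivation:
After op 1 (type): buf='two' undo_depth=1 redo_depth=0
After op 2 (delete): buf='tw' undo_depth=2 redo_depth=0
After op 3 (type): buf='twabc' undo_depth=3 redo_depth=0
After op 4 (undo): buf='tw' undo_depth=2 redo_depth=1
After op 5 (delete): buf='(empty)' undo_depth=3 redo_depth=0
After op 6 (undo): buf='tw' undo_depth=2 redo_depth=1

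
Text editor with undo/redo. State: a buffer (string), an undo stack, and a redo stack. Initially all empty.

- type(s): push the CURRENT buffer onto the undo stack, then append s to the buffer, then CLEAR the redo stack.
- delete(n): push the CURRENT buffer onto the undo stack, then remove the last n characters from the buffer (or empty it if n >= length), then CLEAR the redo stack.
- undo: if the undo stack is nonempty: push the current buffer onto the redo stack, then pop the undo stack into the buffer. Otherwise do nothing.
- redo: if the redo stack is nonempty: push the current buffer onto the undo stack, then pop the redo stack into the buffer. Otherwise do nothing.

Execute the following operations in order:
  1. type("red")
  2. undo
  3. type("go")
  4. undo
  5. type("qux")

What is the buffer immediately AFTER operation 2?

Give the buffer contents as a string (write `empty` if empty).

After op 1 (type): buf='red' undo_depth=1 redo_depth=0
After op 2 (undo): buf='(empty)' undo_depth=0 redo_depth=1

Answer: empty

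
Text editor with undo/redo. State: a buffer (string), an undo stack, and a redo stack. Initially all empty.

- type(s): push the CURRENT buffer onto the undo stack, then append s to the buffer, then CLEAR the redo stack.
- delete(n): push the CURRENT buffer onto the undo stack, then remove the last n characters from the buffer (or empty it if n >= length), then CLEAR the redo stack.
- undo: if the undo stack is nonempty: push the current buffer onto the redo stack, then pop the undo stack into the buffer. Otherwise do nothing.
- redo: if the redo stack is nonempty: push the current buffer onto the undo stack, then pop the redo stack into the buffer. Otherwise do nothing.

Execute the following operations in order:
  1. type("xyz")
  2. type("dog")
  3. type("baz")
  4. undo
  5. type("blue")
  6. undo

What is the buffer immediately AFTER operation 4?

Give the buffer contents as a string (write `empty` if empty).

Answer: xyzdog

Derivation:
After op 1 (type): buf='xyz' undo_depth=1 redo_depth=0
After op 2 (type): buf='xyzdog' undo_depth=2 redo_depth=0
After op 3 (type): buf='xyzdogbaz' undo_depth=3 redo_depth=0
After op 4 (undo): buf='xyzdog' undo_depth=2 redo_depth=1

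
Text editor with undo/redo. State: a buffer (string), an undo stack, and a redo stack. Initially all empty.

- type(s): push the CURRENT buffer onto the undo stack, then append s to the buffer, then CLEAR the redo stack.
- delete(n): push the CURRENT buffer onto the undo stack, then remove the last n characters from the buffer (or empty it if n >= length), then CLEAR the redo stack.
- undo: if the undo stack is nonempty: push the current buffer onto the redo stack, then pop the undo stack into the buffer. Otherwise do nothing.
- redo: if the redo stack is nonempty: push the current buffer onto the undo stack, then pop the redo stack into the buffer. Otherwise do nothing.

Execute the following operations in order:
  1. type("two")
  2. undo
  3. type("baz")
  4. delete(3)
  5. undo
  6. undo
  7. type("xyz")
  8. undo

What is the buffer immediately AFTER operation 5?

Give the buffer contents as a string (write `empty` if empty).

Answer: baz

Derivation:
After op 1 (type): buf='two' undo_depth=1 redo_depth=0
After op 2 (undo): buf='(empty)' undo_depth=0 redo_depth=1
After op 3 (type): buf='baz' undo_depth=1 redo_depth=0
After op 4 (delete): buf='(empty)' undo_depth=2 redo_depth=0
After op 5 (undo): buf='baz' undo_depth=1 redo_depth=1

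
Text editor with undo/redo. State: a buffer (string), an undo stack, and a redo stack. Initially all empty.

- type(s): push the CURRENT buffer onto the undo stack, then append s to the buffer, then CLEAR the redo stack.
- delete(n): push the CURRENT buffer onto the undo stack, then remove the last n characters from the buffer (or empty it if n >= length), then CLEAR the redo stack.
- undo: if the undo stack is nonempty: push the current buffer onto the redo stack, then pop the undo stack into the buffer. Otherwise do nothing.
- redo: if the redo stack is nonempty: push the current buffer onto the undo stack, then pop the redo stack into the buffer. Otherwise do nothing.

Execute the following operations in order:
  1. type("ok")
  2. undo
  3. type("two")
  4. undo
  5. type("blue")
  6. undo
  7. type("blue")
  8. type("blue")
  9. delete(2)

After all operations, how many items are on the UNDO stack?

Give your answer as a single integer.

After op 1 (type): buf='ok' undo_depth=1 redo_depth=0
After op 2 (undo): buf='(empty)' undo_depth=0 redo_depth=1
After op 3 (type): buf='two' undo_depth=1 redo_depth=0
After op 4 (undo): buf='(empty)' undo_depth=0 redo_depth=1
After op 5 (type): buf='blue' undo_depth=1 redo_depth=0
After op 6 (undo): buf='(empty)' undo_depth=0 redo_depth=1
After op 7 (type): buf='blue' undo_depth=1 redo_depth=0
After op 8 (type): buf='blueblue' undo_depth=2 redo_depth=0
After op 9 (delete): buf='bluebl' undo_depth=3 redo_depth=0

Answer: 3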